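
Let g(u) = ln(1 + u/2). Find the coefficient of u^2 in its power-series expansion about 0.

-1/8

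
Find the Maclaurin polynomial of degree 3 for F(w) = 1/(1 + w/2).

-w^3/8 + w^2/4 - w/2 + 1

Use the known series and substitute for the argument.
F(0) = 1
F′(0) = -1/2
F′′(0) = 1/2
F′′′(0) = -3/4
Then c_k = F^(k)(0)/k! gives each Taylor coefficient.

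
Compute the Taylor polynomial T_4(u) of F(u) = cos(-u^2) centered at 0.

[u^0] = 1;  [u^1] = 0;  [u^2] = 0;  [u^3] = 0;  [u^4] = -1/2.

1 - u^4/2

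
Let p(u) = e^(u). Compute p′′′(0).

The coefficient of u^3 in the expansion is 1/6, so p′′′(0) = 3! * (1/6) = 1.

1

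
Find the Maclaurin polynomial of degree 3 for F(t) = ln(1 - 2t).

[t^0] = 0;  [t^1] = -2;  [t^2] = -2;  [t^3] = -8/3.

-8*t^3/3 - 2*t^2 - 2*t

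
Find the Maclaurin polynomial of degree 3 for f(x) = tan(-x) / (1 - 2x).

Multiply the two series term by term and collect like powers.
f(0) = 0
f′(0) = -1
f′′(0) = -4
f′′′(0) = -26
Dividing each by k! gives the coefficients c_0, ..., c_3.

-13*x^3/3 - 2*x^2 - x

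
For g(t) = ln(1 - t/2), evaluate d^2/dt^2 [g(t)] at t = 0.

-1/4

Compute the successive derivatives at the expansion point and divide by k!.
From the series, [t^2] g = -1/8; multiply by 2! = 2 to get -1/4.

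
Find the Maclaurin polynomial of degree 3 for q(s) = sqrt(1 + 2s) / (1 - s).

2*s^3 + 3*s^2/2 + 2*s + 1

Multiply the two series term by term and collect like powers.
q(0) = 1
q′(0) = 2
q′′(0) = 3
q′′′(0) = 12
Then c_k = q^(k)(0)/k! gives each Taylor coefficient.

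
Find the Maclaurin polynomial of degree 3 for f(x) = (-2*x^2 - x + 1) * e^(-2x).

2*x^3/3 + 2*x^2 - 3*x + 1

Distribute the polynomial across the series and collect like powers.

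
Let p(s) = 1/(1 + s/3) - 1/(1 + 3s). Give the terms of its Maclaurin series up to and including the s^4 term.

Expand each term separately and add.
p(0) = 0
p′(0) = 8/3
p′′(0) = -160/9
p′′′(0) = 1456/9
p^(4)(0) = -52480/27

-6560*s^4/81 + 728*s^3/27 - 80*s^2/9 + 8*s/3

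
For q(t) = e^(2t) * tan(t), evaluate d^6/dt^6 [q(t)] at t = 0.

Expand each factor separately, then convolve coefficients.
From the series, [t^6] q = 44/45; multiply by 6! = 720 to get 704.

704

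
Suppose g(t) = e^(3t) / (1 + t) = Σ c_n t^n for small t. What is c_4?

11/8

Write out both Maclaurin series and multiply, keeping only the needed powers.
g(0) = 1
g′(0) = 2
g′′(0) = 5
g′′′(0) = 12
g^(4)(0) = 33
So c_4 = g^(4)(0)/4! = 11/8.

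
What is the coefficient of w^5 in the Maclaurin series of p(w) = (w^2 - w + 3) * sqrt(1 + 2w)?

15/4

Distribute the polynomial across the series and collect like powers.
p(0) = 3
p′(0) = 2
p′′(0) = -3
p′′′(0) = 18
p^(4)(0) = -69
p^(5)(0) = 450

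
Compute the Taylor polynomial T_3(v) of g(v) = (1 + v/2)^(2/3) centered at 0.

v^3/162 - v^2/36 + v/3 + 1

g(0) = 1
g′(0) = 1/3
g′′(0) = -1/18
g′′′(0) = 1/27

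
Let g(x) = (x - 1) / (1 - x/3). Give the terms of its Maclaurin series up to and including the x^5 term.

Multiply each power in the prefactor through the base expansion.
g(0) = -1
g′(0) = 2/3
g′′(0) = 4/9
g′′′(0) = 4/9
g^(4)(0) = 16/27
g^(5)(0) = 80/81

2*x^5/243 + 2*x^4/81 + 2*x^3/27 + 2*x^2/9 + 2*x/3 - 1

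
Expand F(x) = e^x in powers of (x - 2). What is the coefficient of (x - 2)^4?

e^(2)/24

c_4 = F^(4)(2)/4! = e^(2)/24.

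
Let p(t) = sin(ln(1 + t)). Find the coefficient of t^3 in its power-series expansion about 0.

Substitute the inner expansion into the outer series and collect powers.
p(0) = 0
p′(0) = 1
p′′(0) = -1
p′′′(0) = 1

1/6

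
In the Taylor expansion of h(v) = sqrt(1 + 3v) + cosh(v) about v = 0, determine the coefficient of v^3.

27/16

Expand each term separately and add.
So c_3 = h′′′(0)/3! = 27/16.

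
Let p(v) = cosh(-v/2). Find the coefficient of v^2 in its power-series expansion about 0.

Use the known series and substitute for the argument.
p(0) = 1
p′(0) = 0
p′′(0) = 1/4

1/8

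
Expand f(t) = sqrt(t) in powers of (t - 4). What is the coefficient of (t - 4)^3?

1/512

f(4) = 2
f′(4) = 1/4
f′′(4) = -1/32
f′′′(4) = 3/256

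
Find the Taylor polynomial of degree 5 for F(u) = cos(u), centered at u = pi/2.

-(u - pi/2)^5/120 + (u - pi/2)^3/6 - (u - pi/2)

F(pi/2) = 0
F′(pi/2) = -1
F′′(pi/2) = 0
F′′′(pi/2) = 1
F^(4)(pi/2) = 0
F^(5)(pi/2) = -1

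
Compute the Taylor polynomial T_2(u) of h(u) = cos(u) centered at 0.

1 - u^2/2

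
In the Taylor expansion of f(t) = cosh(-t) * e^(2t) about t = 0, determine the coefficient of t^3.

Expand each factor separately, then convolve coefficients.
f(0) = 1
f′(0) = 2
f′′(0) = 5
f′′′(0) = 14
So c_3 = f′′′(0)/3! = 7/3.

7/3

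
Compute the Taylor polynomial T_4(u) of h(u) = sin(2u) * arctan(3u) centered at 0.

Expand each factor separately, then convolve coefficients.
[u^0] = 0;  [u^1] = 0;  [u^2] = 6;  [u^3] = 0;  [u^4] = -22.

-22*u^4 + 6*u^2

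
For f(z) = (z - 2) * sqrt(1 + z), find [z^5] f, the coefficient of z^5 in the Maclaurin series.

Multiply each power in the prefactor through the base expansion.
f(0) = -2
f′(0) = 0
f′′(0) = 3/2
f′′′(0) = -3/2
f^(4)(0) = 27/8
f^(5)(0) = -45/4

-3/32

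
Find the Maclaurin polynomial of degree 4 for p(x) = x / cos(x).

x^3/2 + x

Write the quotient as an unknown series and match coefficients against numerator = denominator · series.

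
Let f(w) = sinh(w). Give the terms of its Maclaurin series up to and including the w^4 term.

f(0) = 0
f′(0) = 1
f′′(0) = 0
f′′′(0) = 1
f^(4)(0) = 0
The Taylor polynomial is Σ f^(k)(0)/k! · w^k.

w^3/6 + w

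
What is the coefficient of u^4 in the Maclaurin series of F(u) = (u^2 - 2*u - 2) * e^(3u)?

Shift and add copies of the series according to the polynomial's terms.
F(0) = -2
F′(0) = -8
F′′(0) = -28
F′′′(0) = -90
F^(4)(0) = -270
So c_4 = F^(4)(0)/4! = -45/4.

-45/4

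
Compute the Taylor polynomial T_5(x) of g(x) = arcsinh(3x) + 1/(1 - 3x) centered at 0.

Expand each term separately and add.
g(0) = 1
g′(0) = 6
g′′(0) = 18
g′′′(0) = 135
g^(4)(0) = 1944
g^(5)(0) = 31347

10449*x^5/40 + 81*x^4 + 45*x^3/2 + 9*x^2 + 6*x + 1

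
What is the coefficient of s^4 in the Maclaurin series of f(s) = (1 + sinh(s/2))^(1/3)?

-19/3888

Plug the Maclaurin series of the inner function into that of the outer and collect terms.
[s^0] = 1;  [s^1] = 1/6;  [s^2] = -1/36;  [s^3] = 19/1296;  [s^4] = -19/3888.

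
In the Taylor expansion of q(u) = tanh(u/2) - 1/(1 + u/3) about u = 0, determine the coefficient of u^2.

Expand each term separately and add.
[u^0] = -1;  [u^1] = 5/6;  [u^2] = -1/9.

-1/9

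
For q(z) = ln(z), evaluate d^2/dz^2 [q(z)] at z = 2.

-1/4

From the series, [(z - 2)^2] q = -1/8; multiply by 2! = 2 to get -1/4.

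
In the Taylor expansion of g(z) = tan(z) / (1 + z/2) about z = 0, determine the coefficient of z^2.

-1/2

Expand each factor separately, then convolve coefficients.
g(0) = 0
g′(0) = 1
g′′(0) = -1
Then c_k = g^(k)(0)/k! gives each Taylor coefficient.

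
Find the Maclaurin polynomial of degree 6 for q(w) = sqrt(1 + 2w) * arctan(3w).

Multiply the two series term by term and collect like powers.
q(0) = 0
q′(0) = 3
q′′(0) = 6
q′′′(0) = -63
q^(4)(0) = -180
q^(5)(0) = 6147
q^(6)(0) = 33642
Dividing each by k! gives the coefficients c_0, ..., c_6.

1869*w^6/40 + 2049*w^5/40 - 15*w^4/2 - 21*w^3/2 + 3*w^2 + 3*w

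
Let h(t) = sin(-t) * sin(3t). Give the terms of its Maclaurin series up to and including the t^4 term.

5*t^4 - 3*t^2

Write out both Maclaurin series and multiply, keeping only the needed powers.
[t^0] = 0;  [t^1] = 0;  [t^2] = -3;  [t^3] = 0;  [t^4] = 5.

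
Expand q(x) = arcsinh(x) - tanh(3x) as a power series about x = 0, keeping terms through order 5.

-1293*x^5/40 + 53*x^3/6 - 2*x

Add the two expansions coefficient-wise.
[x^0] = 0;  [x^1] = -2;  [x^2] = 0;  [x^3] = 53/6;  [x^4] = 0;  [x^5] = -1293/40.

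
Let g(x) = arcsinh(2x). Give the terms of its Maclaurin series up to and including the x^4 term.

-4*x^3/3 + 2*x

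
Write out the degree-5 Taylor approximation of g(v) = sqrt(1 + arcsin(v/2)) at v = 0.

123*v^5/40960 - 31*v^4/6144 + 7*v^3/384 - v^2/32 + v/4 + 1

Plug the Maclaurin series of the inner function into that of the outer and collect terms.
g(0) = 1
g′(0) = 1/4
g′′(0) = -1/16
g′′′(0) = 7/64
g^(4)(0) = -31/256
g^(5)(0) = 369/1024
The Taylor polynomial is Σ g^(k)(0)/k! · v^k.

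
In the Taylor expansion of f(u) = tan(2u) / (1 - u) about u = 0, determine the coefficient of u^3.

14/3

Multiply the two series term by term and collect like powers.
[u^0] = 0;  [u^1] = 2;  [u^2] = 2;  [u^3] = 14/3.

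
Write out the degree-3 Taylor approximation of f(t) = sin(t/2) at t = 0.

-t^3/48 + t/2

Use the known series and substitute for the argument.
f(0) = 0
f′(0) = 1/2
f′′(0) = 0
f′′′(0) = -1/8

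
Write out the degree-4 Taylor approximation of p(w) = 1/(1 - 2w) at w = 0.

Use the known series and substitute for the argument.
p(0) = 1
p′(0) = 2
p′′(0) = 8
p′′′(0) = 48
p^(4)(0) = 384
Dividing each by k! gives the coefficients c_0, ..., c_4.

16*w^4 + 8*w^3 + 4*w^2 + 2*w + 1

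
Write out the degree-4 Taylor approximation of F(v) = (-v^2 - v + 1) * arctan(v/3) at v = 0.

v^4/81 - 28*v^3/81 - v^2/3 + v/3

Distribute the polynomial across the series and collect like powers.
F(0) = 0
F′(0) = 1/3
F′′(0) = -2/3
F′′′(0) = -56/27
F^(4)(0) = 8/27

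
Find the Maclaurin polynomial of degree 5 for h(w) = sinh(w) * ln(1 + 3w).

Multiply the two series term by term and collect like powers.
[w^0] = 0;  [w^1] = 0;  [w^2] = 3;  [w^3] = -9/2;  [w^4] = 19/2;  [w^5] = -21.

-21*w^5 + 19*w^4/2 - 9*w^3/2 + 3*w^2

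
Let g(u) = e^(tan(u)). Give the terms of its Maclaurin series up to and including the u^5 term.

37*u^5/120 + 3*u^4/8 + u^3/2 + u^2/2 + u + 1

Let u equal the inner series; expand the outer function in u and truncate.
[u^0] = 1;  [u^1] = 1;  [u^2] = 1/2;  [u^3] = 1/2;  [u^4] = 3/8;  [u^5] = 37/120.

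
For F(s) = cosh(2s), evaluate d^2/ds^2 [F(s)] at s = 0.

4

Compute the successive derivatives at the expansion point and divide by k!.
From the series, [s^2] F = 2; multiply by 2! = 2 to get 4.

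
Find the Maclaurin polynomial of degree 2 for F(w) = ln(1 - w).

-w^2/2 - w

Differentiate repeatedly and evaluate at the center.
F(0) = 0
F′(0) = -1
F′′(0) = -1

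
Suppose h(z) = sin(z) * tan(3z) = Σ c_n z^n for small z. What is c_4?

17/2

Expand each factor separately, then convolve coefficients.
[z^0] = 0;  [z^1] = 0;  [z^2] = 3;  [z^3] = 0;  [z^4] = 17/2.
So c_4 = h^(4)(0)/4! = 17/2.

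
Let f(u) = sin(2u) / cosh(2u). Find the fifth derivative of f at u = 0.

1152

Write the quotient as an unknown series and match coefficients against numerator = denominator · series.
The coefficient of u^5 in the expansion is 48/5, so f^(5)(0) = 5! * (48/5) = 1152.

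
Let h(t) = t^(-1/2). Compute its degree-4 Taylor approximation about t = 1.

35*(t - 1)^4/128 - 5*(t - 1)^3/16 + 3*(t - 1)^2/8 - (t - 1)/2 + 1

Compute the successive derivatives at the expansion point and divide by k!.
[(t - 1)^0] = 1;  [(t - 1)^1] = -1/2;  [(t - 1)^2] = 3/8;  [(t - 1)^3] = -5/16;  [(t - 1)^4] = 35/128.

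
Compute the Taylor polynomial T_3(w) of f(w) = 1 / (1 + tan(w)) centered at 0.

-4*w^3/3 + w^2 - w + 1

Expand as Σ (-1)^k u^k with u equal to the inner function's series.
f(0) = 1
f′(0) = -1
f′′(0) = 2
f′′′(0) = -8
Dividing each by k! gives the coefficients c_0, ..., c_3.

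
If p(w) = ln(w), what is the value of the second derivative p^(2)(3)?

The coefficient of (w - 3)^2 in the expansion is -1/18, so p′′(3) = 2! * (-1/18) = -1/9.

-1/9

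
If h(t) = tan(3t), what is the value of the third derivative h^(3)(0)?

54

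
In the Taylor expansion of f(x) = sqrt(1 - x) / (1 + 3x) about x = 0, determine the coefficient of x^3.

-499/16

Take the Cauchy product of the two expansions.
f(0) = 1
f′(0) = -7/2
f′′(0) = 83/4
f′′′(0) = -1497/8
Then c_k = f^(k)(0)/k! gives each Taylor coefficient.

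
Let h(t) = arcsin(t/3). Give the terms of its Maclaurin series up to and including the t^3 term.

t^3/162 + t/3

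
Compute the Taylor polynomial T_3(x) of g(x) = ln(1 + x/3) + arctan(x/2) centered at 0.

-19*x^3/648 - x^2/18 + 5*x/6

Add the two expansions coefficient-wise.
g(0) = 0
g′(0) = 5/6
g′′(0) = -1/9
g′′′(0) = -19/108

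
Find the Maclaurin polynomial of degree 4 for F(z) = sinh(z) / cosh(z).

Divide the numerator series by the denominator series (power-series long division).

-z^3/3 + z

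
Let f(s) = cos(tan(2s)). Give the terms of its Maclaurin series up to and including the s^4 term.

-14*s^4/3 - 2*s^2 + 1

Substitute the inner expansion into the outer series and collect powers.
[s^0] = 1;  [s^1] = 0;  [s^2] = -2;  [s^3] = 0;  [s^4] = -14/3.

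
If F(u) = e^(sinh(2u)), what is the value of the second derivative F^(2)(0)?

4

Substitute the inner expansion into the outer series and collect powers.
The coefficient of u^2 in the expansion is 2, so F′′(0) = 2! * (2) = 4.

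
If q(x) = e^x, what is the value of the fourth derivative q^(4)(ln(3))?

3

From the series, [(x - ln(3))^4] q = 1/8; multiply by 4! = 24 to get 3.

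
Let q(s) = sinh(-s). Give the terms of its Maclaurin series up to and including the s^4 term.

-s^3/6 - s

[s^0] = 0;  [s^1] = -1;  [s^2] = 0;  [s^3] = -1/6;  [s^4] = 0.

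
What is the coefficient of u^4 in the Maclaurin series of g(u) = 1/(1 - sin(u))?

2/3

Substitute the inner expansion into the outer series and collect powers.
[u^0] = 1;  [u^1] = 1;  [u^2] = 1;  [u^3] = 5/6;  [u^4] = 2/3.
So c_4 = g^(4)(0)/4! = 2/3.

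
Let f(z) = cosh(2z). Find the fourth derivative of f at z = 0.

Use the known series and substitute for the argument.
The coefficient of z^4 in the expansion is 2/3, so f^(4)(0) = 4! * (2/3) = 16.

16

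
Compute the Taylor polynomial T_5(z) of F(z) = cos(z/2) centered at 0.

z^4/384 - z^2/8 + 1

Use the known series and substitute for the argument.
[z^0] = 1;  [z^1] = 0;  [z^2] = -1/8;  [z^3] = 0;  [z^4] = 1/384;  [z^5] = 0.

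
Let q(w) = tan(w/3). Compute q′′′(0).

2/27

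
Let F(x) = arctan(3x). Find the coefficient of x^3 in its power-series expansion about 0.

-9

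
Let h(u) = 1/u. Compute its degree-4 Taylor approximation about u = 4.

(u - 4)^4/1024 - (u - 4)^3/256 + (u - 4)^2/64 - (u - 4)/16 + 1/4

h(4) = 1/4
h′(4) = -1/16
h′′(4) = 1/32
h′′′(4) = -3/128
h^(4)(4) = 3/128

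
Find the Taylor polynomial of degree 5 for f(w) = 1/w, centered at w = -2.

-(w + 2)^5/64 - (w + 2)^4/32 - (w + 2)^3/16 - (w + 2)^2/8 - (w + 2)/4 - 1/2

[(w + 2)^0] = -1/2;  [(w + 2)^1] = -1/4;  [(w + 2)^2] = -1/8;  [(w + 2)^3] = -1/16;  [(w + 2)^4] = -1/32;  [(w + 2)^5] = -1/64.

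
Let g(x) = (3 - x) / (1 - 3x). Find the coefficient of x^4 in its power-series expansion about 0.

216

Multiply each power in the prefactor through the base expansion.
g(0) = 3
g′(0) = 8
g′′(0) = 48
g′′′(0) = 432
g^(4)(0) = 5184
So c_4 = g^(4)(0)/4! = 216.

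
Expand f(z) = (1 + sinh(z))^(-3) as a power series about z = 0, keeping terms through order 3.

Compose series: expand the inner function first, then feed it into the outer expansion.

-21*z^3/2 + 6*z^2 - 3*z + 1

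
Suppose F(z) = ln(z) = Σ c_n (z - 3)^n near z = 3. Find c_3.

1/81

F(3) = ln(3)
F′(3) = 1/3
F′′(3) = -1/9
F′′′(3) = 2/27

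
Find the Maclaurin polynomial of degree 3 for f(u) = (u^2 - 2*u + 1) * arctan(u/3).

26*u^3/81 - 2*u^2/3 + u/3

Multiply each power in the prefactor through the base expansion.
f(0) = 0
f′(0) = 1/3
f′′(0) = -4/3
f′′′(0) = 52/27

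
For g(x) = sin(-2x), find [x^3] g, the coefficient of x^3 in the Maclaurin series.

Apply the Taylor formula c_k = f^(k)(a)/k!.
g(0) = 0
g′(0) = -2
g′′(0) = 0
g′′′(0) = 8
The Taylor polynomial is Σ g^(k)(0)/k! · x^k.

4/3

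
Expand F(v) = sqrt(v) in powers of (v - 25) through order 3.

(v - 25)^3/50000 - (v - 25)^2/1000 + (v - 25)/10 + 5

Apply the Taylor formula c_k = f^(k)(a)/k!.
[(v - 25)^0] = 5;  [(v - 25)^1] = 1/10;  [(v - 25)^2] = -1/1000;  [(v - 25)^3] = 1/50000.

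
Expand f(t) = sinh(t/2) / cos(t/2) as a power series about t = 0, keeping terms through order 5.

3*t^5/320 + t^3/12 + t/2

Divide the numerator series by the denominator series (power-series long division).
[t^0] = 0;  [t^1] = 1/2;  [t^2] = 0;  [t^3] = 1/12;  [t^4] = 0;  [t^5] = 3/320.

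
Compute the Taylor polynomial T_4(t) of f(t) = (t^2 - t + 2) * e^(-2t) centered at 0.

14*t^4/3 - 20*t^3/3 + 7*t^2 - 5*t + 2

Distribute the polynomial across the series and collect like powers.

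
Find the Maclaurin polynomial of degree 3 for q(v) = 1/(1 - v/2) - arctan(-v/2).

Combine the two series term by term.
q(0) = 1
q′(0) = 1
q′′(0) = 1/2
q′′′(0) = 1/2
The Taylor polynomial is Σ q^(k)(0)/k! · v^k.

v^3/12 + v^2/4 + v + 1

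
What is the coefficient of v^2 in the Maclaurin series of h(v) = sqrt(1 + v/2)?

-1/32

Compute the successive derivatives at the expansion point and divide by k!.
[v^0] = 1;  [v^1] = 1/4;  [v^2] = -1/32.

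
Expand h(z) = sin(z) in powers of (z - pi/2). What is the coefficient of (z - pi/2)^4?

1/24

Use the known series and substitute for the argument.
[(z - pi/2)^0] = 1;  [(z - pi/2)^1] = 0;  [(z - pi/2)^2] = -1/2;  [(z - pi/2)^3] = 0;  [(z - pi/2)^4] = 1/24.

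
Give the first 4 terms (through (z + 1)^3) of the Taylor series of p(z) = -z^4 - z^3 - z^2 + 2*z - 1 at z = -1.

3*(z + 1)^3 - 4*(z + 1)^2 + 5*(z + 1) - 4

p(-1) = -4
p′(-1) = 5
p′′(-1) = -8
p′′′(-1) = 18
Dividing each by k! gives the coefficients c_0, ..., c_3.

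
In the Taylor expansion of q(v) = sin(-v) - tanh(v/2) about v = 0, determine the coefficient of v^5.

-1/80

Combine the two series term by term.
q(0) = 0
q′(0) = -3/2
q′′(0) = 0
q′′′(0) = 5/4
q^(4)(0) = 0
q^(5)(0) = -3/2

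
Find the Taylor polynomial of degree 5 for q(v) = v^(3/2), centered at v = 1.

-3*(v - 1)^5/256 + 3*(v - 1)^4/128 - (v - 1)^3/16 + 3*(v - 1)^2/8 + 3*(v - 1)/2 + 1

q(1) = 1
q′(1) = 3/2
q′′(1) = 3/4
q′′′(1) = -3/8
q^(4)(1) = 9/16
q^(5)(1) = -45/32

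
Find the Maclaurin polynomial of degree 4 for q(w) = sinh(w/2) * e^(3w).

Take the Cauchy product of the two expansions.
q(0) = 0
q′(0) = 1/2
q′′(0) = 3
q′′′(0) = 109/8
q^(4)(0) = 111/2

37*w^4/16 + 109*w^3/48 + 3*w^2/2 + w/2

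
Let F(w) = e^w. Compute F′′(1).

e

Apply the Taylor formula c_k = f^(k)(a)/k!.
The coefficient of (w - 1)^2 in the expansion is e/2, so F′′(1) = 2! * (e/2) = e.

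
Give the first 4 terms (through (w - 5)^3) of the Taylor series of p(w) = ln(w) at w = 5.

p(5) = ln(5)
p′(5) = 1/5
p′′(5) = -1/25
p′′′(5) = 2/125

(w - 5)^3/375 - (w - 5)^2/50 + (w - 5)/5 + ln(5)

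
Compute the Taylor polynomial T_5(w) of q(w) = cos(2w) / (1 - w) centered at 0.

-w^5/3 - w^4/3 - w^3 - w^2 + w + 1

Multiply the two series term by term and collect like powers.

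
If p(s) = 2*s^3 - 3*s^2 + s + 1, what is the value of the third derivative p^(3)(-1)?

12

Use the known series and substitute for the argument.
The coefficient of (s + 1)^3 in the expansion is 2, so p′′′(-1) = 3! * (2) = 12.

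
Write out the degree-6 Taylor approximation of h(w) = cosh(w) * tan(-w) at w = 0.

Multiply the two series term by term and collect like powers.
[w^0] = 0;  [w^1] = -1;  [w^2] = 0;  [w^3] = -5/6;  [w^4] = 0;  [w^5] = -41/120;  [w^6] = 0.

-41*w^5/120 - 5*w^3/6 - w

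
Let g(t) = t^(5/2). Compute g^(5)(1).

Differentiate repeatedly and evaluate at the center.
From the series, [(t - 1)^5] g = 3/256; multiply by 5! = 120 to get 45/32.

45/32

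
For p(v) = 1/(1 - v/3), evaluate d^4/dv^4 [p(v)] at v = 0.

From the series, [v^4] p = 1/81; multiply by 4! = 24 to get 8/27.

8/27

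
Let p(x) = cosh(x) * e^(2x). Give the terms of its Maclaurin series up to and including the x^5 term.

Write out both Maclaurin series and multiply, keeping only the needed powers.

61*x^5/60 + 41*x^4/24 + 7*x^3/3 + 5*x^2/2 + 2*x + 1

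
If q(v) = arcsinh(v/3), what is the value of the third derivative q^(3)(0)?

Compute the successive derivatives at the expansion point and divide by k!.
From the series, [v^3] q = -1/162; multiply by 3! = 6 to get -1/27.

-1/27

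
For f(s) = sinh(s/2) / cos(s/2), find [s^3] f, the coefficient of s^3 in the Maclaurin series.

1/12

Invert the denominator's series and multiply.
f(0) = 0
f′(0) = 1/2
f′′(0) = 0
f′′′(0) = 1/2
So c_3 = f′′′(0)/3! = 1/12.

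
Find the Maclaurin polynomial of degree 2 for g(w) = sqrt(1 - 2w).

g(0) = 1
g′(0) = -1
g′′(0) = -1

-w^2/2 - w + 1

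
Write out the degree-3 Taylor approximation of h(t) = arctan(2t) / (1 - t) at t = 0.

Multiply the numerator's expansion by the denominator's geometric series.

-2*t^3/3 + 2*t^2 + 2*t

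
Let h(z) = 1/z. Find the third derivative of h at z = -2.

-3/8

Compute the successive derivatives at the expansion point and divide by k!.
From the series, [(z + 2)^3] h = -1/16; multiply by 3! = 6 to get -3/8.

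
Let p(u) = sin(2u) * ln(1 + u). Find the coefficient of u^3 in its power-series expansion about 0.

Write out both Maclaurin series and multiply, keeping only the needed powers.
p(0) = 0
p′(0) = 0
p′′(0) = 4
p′′′(0) = -6
Then c_k = p^(k)(0)/k! gives each Taylor coefficient.

-1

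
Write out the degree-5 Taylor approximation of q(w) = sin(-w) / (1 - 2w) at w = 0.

-1841*w^5/120 - 23*w^4/3 - 23*w^3/6 - 2*w^2 - w

Write out both Maclaurin series and multiply, keeping only the needed powers.
q(0) = 0
q′(0) = -1
q′′(0) = -4
q′′′(0) = -23
q^(4)(0) = -184
q^(5)(0) = -1841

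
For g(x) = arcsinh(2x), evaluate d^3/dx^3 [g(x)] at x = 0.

The coefficient of x^3 in the expansion is -4/3, so g′′′(0) = 3! * (-4/3) = -8.

-8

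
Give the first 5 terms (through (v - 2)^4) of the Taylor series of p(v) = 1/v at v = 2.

(v - 2)^4/32 - (v - 2)^3/16 + (v - 2)^2/8 - (v - 2)/4 + 1/2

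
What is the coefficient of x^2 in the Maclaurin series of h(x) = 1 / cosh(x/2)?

-1/8

Divide the numerator series by the denominator series (power-series long division).
h(0) = 1
h′(0) = 0
h′′(0) = -1/4
So c_2 = h′′(0)/2! = -1/8.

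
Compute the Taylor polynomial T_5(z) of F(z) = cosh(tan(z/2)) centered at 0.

Substitute the inner expansion into the outer series and collect powers.
F(0) = 1
F′(0) = 0
F′′(0) = 1/4
F′′′(0) = 0
F^(4)(0) = 9/16
F^(5)(0) = 0

3*z^4/128 + z^2/8 + 1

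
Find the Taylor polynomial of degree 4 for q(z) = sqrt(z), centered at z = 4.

-5*(z - 4)^4/16384 + (z - 4)^3/512 - (z - 4)^2/64 + (z - 4)/4 + 2

[(z - 4)^0] = 2;  [(z - 4)^1] = 1/4;  [(z - 4)^2] = -1/64;  [(z - 4)^3] = 1/512;  [(z - 4)^4] = -5/16384.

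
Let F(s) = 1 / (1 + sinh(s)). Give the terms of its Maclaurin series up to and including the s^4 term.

4*s^4/3 - 7*s^3/6 + s^2 - s + 1

Expand as Σ (-1)^k u^k with u equal to the inner function's series.
F(0) = 1
F′(0) = -1
F′′(0) = 2
F′′′(0) = -7
F^(4)(0) = 32
Dividing each by k! gives the coefficients c_0, ..., c_4.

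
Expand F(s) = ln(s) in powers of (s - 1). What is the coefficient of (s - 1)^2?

-1/2

F(1) = 0
F′(1) = 1
F′′(1) = -1
So c_2 = F′′(1)/2! = -1/2.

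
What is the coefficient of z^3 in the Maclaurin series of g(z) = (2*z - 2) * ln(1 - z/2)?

Distribute the polynomial across the series and collect like powers.
g(0) = 0
g′(0) = 1
g′′(0) = -3/2
g′′′(0) = -1
The Taylor polynomial is Σ g^(k)(0)/k! · z^k.

-1/6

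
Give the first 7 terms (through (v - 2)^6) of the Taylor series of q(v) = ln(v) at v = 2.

-(v - 2)^6/384 + (v - 2)^5/160 - (v - 2)^4/64 + (v - 2)^3/24 - (v - 2)^2/8 + (v - 2)/2 + ln(2)

Compute the successive derivatives at the expansion point and divide by k!.
[(v - 2)^0] = ln(2);  [(v - 2)^1] = 1/2;  [(v - 2)^2] = -1/8;  [(v - 2)^3] = 1/24;  [(v - 2)^4] = -1/64;  [(v - 2)^5] = 1/160;  [(v - 2)^6] = -1/384.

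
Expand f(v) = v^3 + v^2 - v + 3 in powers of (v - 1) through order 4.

(v - 1)^3 + 4*(v - 1)^2 + 4*(v - 1) + 4

f(1) = 4
f′(1) = 4
f′′(1) = 8
f′′′(1) = 6
f^(4)(1) = 0
Dividing each by k! gives the coefficients c_0, ..., c_4.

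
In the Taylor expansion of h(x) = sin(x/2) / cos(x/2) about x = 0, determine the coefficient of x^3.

1/24

Invert the denominator's series and multiply.
h(0) = 0
h′(0) = 1/2
h′′(0) = 0
h′′′(0) = 1/4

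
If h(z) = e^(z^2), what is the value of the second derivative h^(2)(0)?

Differentiate repeatedly and evaluate at the center.
The coefficient of z^2 in the expansion is 1, so h′′(0) = 2! * (1) = 2.

2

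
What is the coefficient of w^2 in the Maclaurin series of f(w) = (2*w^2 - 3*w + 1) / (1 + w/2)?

15/4

Shift and add copies of the series according to the polynomial's terms.
f(0) = 1
f′(0) = -7/2
f′′(0) = 15/2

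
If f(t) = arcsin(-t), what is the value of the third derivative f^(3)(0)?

The coefficient of t^3 in the expansion is -1/6, so f′′′(0) = 3! * (-1/6) = -1.

-1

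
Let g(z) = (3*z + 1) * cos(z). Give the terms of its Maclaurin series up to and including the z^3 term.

Distribute the polynomial across the series and collect like powers.
g(0) = 1
g′(0) = 3
g′′(0) = -1
g′′′(0) = -9
Then c_k = g^(k)(0)/k! gives each Taylor coefficient.

-3*z^3/2 - z^2/2 + 3*z + 1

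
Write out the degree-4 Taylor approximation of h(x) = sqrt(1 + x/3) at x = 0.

Apply the Taylor formula c_k = f^(k)(a)/k!.
[x^0] = 1;  [x^1] = 1/6;  [x^2] = -1/72;  [x^3] = 1/432;  [x^4] = -5/10368.

-5*x^4/10368 + x^3/432 - x^2/72 + x/6 + 1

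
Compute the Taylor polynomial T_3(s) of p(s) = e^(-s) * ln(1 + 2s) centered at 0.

Expand each factor separately, then convolve coefficients.
p(0) = 0
p′(0) = 2
p′′(0) = -8
p′′′(0) = 34

17*s^3/3 - 4*s^2 + 2*s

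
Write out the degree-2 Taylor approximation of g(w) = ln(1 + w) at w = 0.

[w^0] = 0;  [w^1] = 1;  [w^2] = -1/2.

-w^2/2 + w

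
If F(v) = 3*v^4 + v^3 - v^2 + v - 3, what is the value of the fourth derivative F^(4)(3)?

72

Use the known series and substitute for the argument.
From the series, [(v - 3)^4] F = 3; multiply by 4! = 24 to get 72.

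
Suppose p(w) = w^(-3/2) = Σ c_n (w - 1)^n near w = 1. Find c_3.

p(1) = 1
p′(1) = -3/2
p′′(1) = 15/4
p′′′(1) = -105/8

-35/16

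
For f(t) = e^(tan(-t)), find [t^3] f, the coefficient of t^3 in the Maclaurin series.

-1/2

Let u equal the inner series; expand the outer function in u and truncate.
f(0) = 1
f′(0) = -1
f′′(0) = 1
f′′′(0) = -3
So c_3 = f′′′(0)/3! = -1/2.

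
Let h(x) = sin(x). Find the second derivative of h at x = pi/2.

The coefficient of (x - pi/2)^2 in the expansion is -1/2, so h′′(pi/2) = 2! * (-1/2) = -1.

-1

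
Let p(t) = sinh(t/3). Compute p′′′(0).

The coefficient of t^3 in the expansion is 1/162, so p′′′(0) = 3! * (1/162) = 1/27.

1/27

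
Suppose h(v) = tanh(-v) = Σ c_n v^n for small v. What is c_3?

1/3

h(0) = 0
h′(0) = -1
h′′(0) = 0
h′′′(0) = 2
So c_3 = h′′′(0)/3! = 1/3.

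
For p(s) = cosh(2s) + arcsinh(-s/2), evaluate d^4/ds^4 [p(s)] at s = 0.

Expand each term separately and add.
The coefficient of s^4 in the expansion is 2/3, so p^(4)(0) = 4! * (2/3) = 16.

16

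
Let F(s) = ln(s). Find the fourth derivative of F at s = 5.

-6/625

Compute the successive derivatives at the expansion point and divide by k!.
The coefficient of (s - 5)^4 in the expansion is -1/2500, so F^(4)(5) = 4! * (-1/2500) = -6/625.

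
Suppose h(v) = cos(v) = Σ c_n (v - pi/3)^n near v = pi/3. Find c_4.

h(pi/3) = 1/2
h′(pi/3) = -sqrt(3)/2
h′′(pi/3) = -1/2
h′′′(pi/3) = sqrt(3)/2
h^(4)(pi/3) = 1/2

1/48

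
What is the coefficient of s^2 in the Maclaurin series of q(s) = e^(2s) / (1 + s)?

Multiply the two series term by term and collect like powers.

1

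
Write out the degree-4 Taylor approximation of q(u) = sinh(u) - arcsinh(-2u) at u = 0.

-7*u^3/6 + 3*u

Combine the two series term by term.
q(0) = 0
q′(0) = 3
q′′(0) = 0
q′′′(0) = -7
q^(4)(0) = 0
Then c_k = q^(k)(0)/k! gives each Taylor coefficient.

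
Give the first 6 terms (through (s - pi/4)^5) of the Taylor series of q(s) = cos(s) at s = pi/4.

Apply the Taylor formula c_k = f^(k)(a)/k!.
[(s - pi/4)^0] = sqrt(2)/2;  [(s - pi/4)^1] = -sqrt(2)/2;  [(s - pi/4)^2] = -sqrt(2)/4;  [(s - pi/4)^3] = sqrt(2)/12;  [(s - pi/4)^4] = sqrt(2)/48;  [(s - pi/4)^5] = -sqrt(2)/240.

-sqrt(2)*(s - pi/4)^5/240 + sqrt(2)*(s - pi/4)^4/48 + sqrt(2)*(s - pi/4)^3/12 - sqrt(2)*(s - pi/4)^2/4 - sqrt(2)*(s - pi/4)/2 + sqrt(2)/2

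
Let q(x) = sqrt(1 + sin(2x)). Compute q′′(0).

-1

Plug the Maclaurin series of the inner function into that of the outer and collect terms.
From the series, [x^2] q = -1/2; multiply by 2! = 2 to get -1.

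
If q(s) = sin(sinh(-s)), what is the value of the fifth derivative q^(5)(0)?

Compose series: expand the inner function first, then feed it into the outer expansion.
The coefficient of s^5 in the expansion is 1/15, so q^(5)(0) = 5! * (1/15) = 8.

8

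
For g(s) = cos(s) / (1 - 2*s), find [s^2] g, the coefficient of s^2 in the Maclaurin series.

7/2

Multiply the numerator's expansion by the denominator's geometric series.
g(0) = 1
g′(0) = 2
g′′(0) = 7
The Taylor polynomial is Σ g^(k)(0)/k! · s^k.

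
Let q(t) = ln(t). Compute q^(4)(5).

-6/625

The coefficient of (t - 5)^4 in the expansion is -1/2500, so q^(4)(5) = 4! * (-1/2500) = -6/625.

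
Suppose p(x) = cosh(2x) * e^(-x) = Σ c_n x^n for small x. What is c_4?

Expand each factor separately, then convolve coefficients.
So c_4 = p^(4)(0)/4! = 41/24.

41/24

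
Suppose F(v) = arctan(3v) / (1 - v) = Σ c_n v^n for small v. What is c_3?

-6

Write out both Maclaurin series and multiply, keeping only the needed powers.
F(0) = 0
F′(0) = 3
F′′(0) = 6
F′′′(0) = -36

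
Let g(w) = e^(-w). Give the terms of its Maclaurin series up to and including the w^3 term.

g(0) = 1
g′(0) = -1
g′′(0) = 1
g′′′(0) = -1
The Taylor polynomial is Σ g^(k)(0)/k! · w^k.

-w^3/6 + w^2/2 - w + 1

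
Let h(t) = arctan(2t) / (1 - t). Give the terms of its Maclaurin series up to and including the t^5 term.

86*t^5/15 - 2*t^4/3 - 2*t^3/3 + 2*t^2 + 2*t

Expand each factor separately, then convolve coefficients.
h(0) = 0
h′(0) = 2
h′′(0) = 4
h′′′(0) = -4
h^(4)(0) = -16
h^(5)(0) = 688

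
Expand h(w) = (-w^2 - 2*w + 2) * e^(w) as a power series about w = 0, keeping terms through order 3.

Shift and add copies of the series according to the polynomial's terms.

-5*w^3/3 - 2*w^2 + 2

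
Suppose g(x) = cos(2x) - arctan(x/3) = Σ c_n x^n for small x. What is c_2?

Combine the two series term by term.
g(0) = 1
g′(0) = -1/3
g′′(0) = -4

-2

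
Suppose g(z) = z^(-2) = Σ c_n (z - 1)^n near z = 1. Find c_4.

g(1) = 1
g′(1) = -2
g′′(1) = 6
g′′′(1) = -24
g^(4)(1) = 120
So c_4 = g^(4)(1)/4! = 5.

5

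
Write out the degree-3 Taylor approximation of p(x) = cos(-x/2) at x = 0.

1 - x^2/8

Apply the Taylor formula c_k = f^(k)(a)/k!.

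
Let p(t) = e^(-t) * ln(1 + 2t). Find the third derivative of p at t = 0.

Multiply the two series term by term and collect like powers.
The coefficient of t^3 in the expansion is 17/3, so p′′′(0) = 3! * (17/3) = 34.

34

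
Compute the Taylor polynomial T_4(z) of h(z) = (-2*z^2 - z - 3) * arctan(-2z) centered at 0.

Shift and add copies of the series according to the polynomial's terms.

-8*z^4/3 - 4*z^3 + 2*z^2 + 6*z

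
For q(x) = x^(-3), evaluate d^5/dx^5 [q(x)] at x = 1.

The coefficient of (x - 1)^5 in the expansion is -21, so q^(5)(1) = 5! * (-21) = -2520.

-2520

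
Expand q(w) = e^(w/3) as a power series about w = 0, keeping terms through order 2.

Use the known series and substitute for the argument.
q(0) = 1
q′(0) = 1/3
q′′(0) = 1/9

w^2/18 + w/3 + 1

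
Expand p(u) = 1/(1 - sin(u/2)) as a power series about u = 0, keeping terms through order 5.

61*u^5/3840 + u^4/24 + 5*u^3/48 + u^2/4 + u/2 + 1

Substitute the inner expansion into the outer series and collect powers.
[u^0] = 1;  [u^1] = 1/2;  [u^2] = 1/4;  [u^3] = 5/48;  [u^4] = 1/24;  [u^5] = 61/3840.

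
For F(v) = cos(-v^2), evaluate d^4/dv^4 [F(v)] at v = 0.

The coefficient of v^4 in the expansion is -1/2, so F^(4)(0) = 4! * (-1/2) = -12.

-12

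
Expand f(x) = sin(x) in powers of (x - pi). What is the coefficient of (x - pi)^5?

-1/120

[(x - pi)^0] = 0;  [(x - pi)^1] = -1;  [(x - pi)^2] = 0;  [(x - pi)^3] = 1/6;  [(x - pi)^4] = 0;  [(x - pi)^5] = -1/120.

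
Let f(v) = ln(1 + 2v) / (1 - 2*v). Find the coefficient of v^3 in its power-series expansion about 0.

Expand 1/(denominator) as a geometric series and multiply by the numerator's series.
[v^0] = 0;  [v^1] = 2;  [v^2] = 2;  [v^3] = 20/3.
So c_3 = f′′′(0)/3! = 20/3.

20/3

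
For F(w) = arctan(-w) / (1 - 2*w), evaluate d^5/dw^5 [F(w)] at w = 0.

Use 1/(1 - r) = Σ r^k on the denominator, then take the Cauchy product.
The coefficient of w^5 in the expansion is -223/15, so F^(5)(0) = 5! * (-223/15) = -1784.

-1784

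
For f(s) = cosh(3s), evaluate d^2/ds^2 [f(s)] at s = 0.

From the series, [s^2] f = 9/2; multiply by 2! = 2 to get 9.

9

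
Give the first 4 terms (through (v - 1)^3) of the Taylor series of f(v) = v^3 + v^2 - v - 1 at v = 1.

Compute the successive derivatives at the expansion point and divide by k!.

(v - 1)^3 + 4*(v - 1)^2 + 4*(v - 1)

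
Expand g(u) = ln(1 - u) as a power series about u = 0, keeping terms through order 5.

-u^5/5 - u^4/4 - u^3/3 - u^2/2 - u

Apply the Taylor formula c_k = f^(k)(a)/k!.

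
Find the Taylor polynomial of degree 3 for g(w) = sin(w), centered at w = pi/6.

-sqrt(3)*(w - pi/6)^3/12 - (w - pi/6)^2/4 + sqrt(3)*(w - pi/6)/2 + 1/2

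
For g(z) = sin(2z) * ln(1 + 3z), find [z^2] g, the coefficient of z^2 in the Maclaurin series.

6

Take the Cauchy product of the two expansions.
[z^0] = 0;  [z^1] = 0;  [z^2] = 6.
So c_2 = g′′(0)/2! = 6.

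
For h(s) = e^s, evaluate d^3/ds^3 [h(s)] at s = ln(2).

2

From the series, [(s - ln(2))^3] h = 1/3; multiply by 3! = 6 to get 2.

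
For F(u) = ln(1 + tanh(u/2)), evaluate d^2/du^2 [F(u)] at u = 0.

-1/4

Compose series: expand the inner function first, then feed it into the outer expansion.
From the series, [u^2] F = -1/8; multiply by 2! = 2 to get -1/4.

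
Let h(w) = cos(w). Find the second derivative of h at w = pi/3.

Use the known series and substitute for the argument.
The coefficient of (w - pi/3)^2 in the expansion is -1/4, so h′′(pi/3) = 2! * (-1/4) = -1/2.

-1/2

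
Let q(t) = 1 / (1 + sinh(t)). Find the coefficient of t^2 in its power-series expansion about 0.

1

Use the geometric series for the reciprocal, then substitute.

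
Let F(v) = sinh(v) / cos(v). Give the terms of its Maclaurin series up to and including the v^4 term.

Invert the denominator's series and multiply.
[v^0] = 0;  [v^1] = 1;  [v^2] = 0;  [v^3] = 2/3;  [v^4] = 0.

2*v^3/3 + v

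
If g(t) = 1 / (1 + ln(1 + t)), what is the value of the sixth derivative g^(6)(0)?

6578

Expand as Σ (-1)^k u^k with u equal to the inner function's series.
From the series, [t^6] g = 3289/360; multiply by 6! = 720 to get 6578.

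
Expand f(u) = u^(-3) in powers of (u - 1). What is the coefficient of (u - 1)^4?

f(1) = 1
f′(1) = -3
f′′(1) = 12
f′′′(1) = -60
f^(4)(1) = 360
So c_4 = f^(4)(1)/4! = 15.

15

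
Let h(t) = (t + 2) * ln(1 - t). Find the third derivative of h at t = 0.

Distribute the polynomial across the series and collect like powers.
The coefficient of t^3 in the expansion is -7/6, so h′′′(0) = 3! * (-7/6) = -7.

-7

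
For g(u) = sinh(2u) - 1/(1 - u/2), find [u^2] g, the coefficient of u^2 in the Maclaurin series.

Combine the two series term by term.
[u^0] = -1;  [u^1] = 3/2;  [u^2] = -1/4.
So c_2 = g′′(0)/2! = -1/4.

-1/4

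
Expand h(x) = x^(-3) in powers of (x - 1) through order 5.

Use the known series and substitute for the argument.
h(1) = 1
h′(1) = -3
h′′(1) = 12
h′′′(1) = -60
h^(4)(1) = 360
h^(5)(1) = -2520
The Taylor polynomial is Σ h^(k)(1)/k! · (x - 1)^k.

-21*(x - 1)^5 + 15*(x - 1)^4 - 10*(x - 1)^3 + 6*(x - 1)^2 - 3*(x - 1) + 1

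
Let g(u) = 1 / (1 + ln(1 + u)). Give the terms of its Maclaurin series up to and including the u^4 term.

Write 1/(1+u) = 1 - u + u^2 - u^3 + ... and substitute the series for u.
g(0) = 1
g′(0) = -1
g′′(0) = 3
g′′′(0) = -14
g^(4)(0) = 88
Dividing each by k! gives the coefficients c_0, ..., c_4.

11*u^4/3 - 7*u^3/3 + 3*u^2/2 - u + 1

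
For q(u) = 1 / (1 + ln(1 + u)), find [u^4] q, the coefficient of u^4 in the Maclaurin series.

11/3

Write 1/(1+u) = 1 - u + u^2 - u^3 + ... and substitute the series for u.
[u^0] = 1;  [u^1] = -1;  [u^2] = 3/2;  [u^3] = -7/3;  [u^4] = 11/3.
So c_4 = q^(4)(0)/4! = 11/3.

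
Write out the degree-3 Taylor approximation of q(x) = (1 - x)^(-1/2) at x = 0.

Compute the successive derivatives at the expansion point and divide by k!.
q(0) = 1
q′(0) = 1/2
q′′(0) = 3/4
q′′′(0) = 15/8

5*x^3/16 + 3*x^2/8 + x/2 + 1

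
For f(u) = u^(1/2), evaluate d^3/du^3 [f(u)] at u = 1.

3/8

The coefficient of (u - 1)^3 in the expansion is 1/16, so f′′′(1) = 3! * (1/16) = 3/8.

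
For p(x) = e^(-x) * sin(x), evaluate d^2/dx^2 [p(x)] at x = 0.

Expand each factor separately, then convolve coefficients.
The coefficient of x^2 in the expansion is -1, so p′′(0) = 2! * (-1) = -2.

-2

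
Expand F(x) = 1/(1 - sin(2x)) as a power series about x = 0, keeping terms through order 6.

Plug the Maclaurin series of the inner function into that of the outer and collect terms.

1088*x^6/45 + 244*x^5/15 + 32*x^4/3 + 20*x^3/3 + 4*x^2 + 2*x + 1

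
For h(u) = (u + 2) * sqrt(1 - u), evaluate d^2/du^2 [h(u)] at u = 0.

Distribute the polynomial across the series and collect like powers.
From the series, [u^2] h = -3/4; multiply by 2! = 2 to get -3/2.

-3/2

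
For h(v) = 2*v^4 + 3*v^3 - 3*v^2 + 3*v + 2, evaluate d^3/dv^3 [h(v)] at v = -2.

The coefficient of (v + 2)^3 in the expansion is -13, so h′′′(-2) = 3! * (-13) = -78.

-78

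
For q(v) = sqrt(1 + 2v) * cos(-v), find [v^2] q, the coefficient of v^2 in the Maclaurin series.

-1

Write out both Maclaurin series and multiply, keeping only the needed powers.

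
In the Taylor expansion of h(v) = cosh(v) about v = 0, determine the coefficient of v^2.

h(0) = 1
h′(0) = 0
h′′(0) = 1
So c_2 = h′′(0)/2! = 1/2.

1/2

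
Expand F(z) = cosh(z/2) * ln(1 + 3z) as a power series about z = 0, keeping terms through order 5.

31829*z^5/640 - 333*z^4/16 + 75*z^3/8 - 9*z^2/2 + 3*z

Expand each factor separately, then convolve coefficients.
F(0) = 0
F′(0) = 3
F′′(0) = -9
F′′′(0) = 225/4
F^(4)(0) = -999/2
F^(5)(0) = 95487/16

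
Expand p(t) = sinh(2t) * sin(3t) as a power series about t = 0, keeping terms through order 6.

Expand each factor separately, then convolve coefficients.

-23*t^6/20 - 5*t^4 + 6*t^2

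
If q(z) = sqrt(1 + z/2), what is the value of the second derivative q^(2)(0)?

-1/16

Differentiate repeatedly and evaluate at the center.
From the series, [z^2] q = -1/32; multiply by 2! = 2 to get -1/16.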